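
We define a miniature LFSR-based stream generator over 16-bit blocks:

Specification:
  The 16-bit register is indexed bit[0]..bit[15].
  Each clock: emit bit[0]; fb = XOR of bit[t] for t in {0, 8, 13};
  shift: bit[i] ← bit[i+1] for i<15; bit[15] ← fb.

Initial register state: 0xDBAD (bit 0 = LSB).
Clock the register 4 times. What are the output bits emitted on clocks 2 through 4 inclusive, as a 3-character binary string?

011

reg_0 = 0xDBAD
clock 1: out=1, reg = 0x6DD6
clock 2: out=0, reg = 0x36EB
clock 3: out=1, reg = 0x1B75
clock 4: out=1, reg = 0x0DBA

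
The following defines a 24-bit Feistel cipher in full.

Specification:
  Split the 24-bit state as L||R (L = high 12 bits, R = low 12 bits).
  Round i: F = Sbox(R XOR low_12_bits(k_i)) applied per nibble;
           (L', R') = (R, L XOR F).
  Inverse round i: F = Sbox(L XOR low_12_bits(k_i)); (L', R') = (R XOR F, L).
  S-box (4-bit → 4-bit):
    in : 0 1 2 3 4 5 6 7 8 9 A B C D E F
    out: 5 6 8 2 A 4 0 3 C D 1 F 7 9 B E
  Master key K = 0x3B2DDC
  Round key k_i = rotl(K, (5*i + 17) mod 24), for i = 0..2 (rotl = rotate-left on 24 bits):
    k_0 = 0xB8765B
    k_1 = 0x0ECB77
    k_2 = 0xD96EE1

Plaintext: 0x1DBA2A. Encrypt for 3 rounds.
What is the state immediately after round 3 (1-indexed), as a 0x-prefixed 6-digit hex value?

0x3FBF8C

s_0 = plaintext = 0x1DBA2A
s_1 = Round(s_0, k_0) = 0xA2A6ED
s_2 = Round(s_1, k_1) = 0x6ED3FB
s_3 = Round(s_2, k_2) = 0x3FBF8C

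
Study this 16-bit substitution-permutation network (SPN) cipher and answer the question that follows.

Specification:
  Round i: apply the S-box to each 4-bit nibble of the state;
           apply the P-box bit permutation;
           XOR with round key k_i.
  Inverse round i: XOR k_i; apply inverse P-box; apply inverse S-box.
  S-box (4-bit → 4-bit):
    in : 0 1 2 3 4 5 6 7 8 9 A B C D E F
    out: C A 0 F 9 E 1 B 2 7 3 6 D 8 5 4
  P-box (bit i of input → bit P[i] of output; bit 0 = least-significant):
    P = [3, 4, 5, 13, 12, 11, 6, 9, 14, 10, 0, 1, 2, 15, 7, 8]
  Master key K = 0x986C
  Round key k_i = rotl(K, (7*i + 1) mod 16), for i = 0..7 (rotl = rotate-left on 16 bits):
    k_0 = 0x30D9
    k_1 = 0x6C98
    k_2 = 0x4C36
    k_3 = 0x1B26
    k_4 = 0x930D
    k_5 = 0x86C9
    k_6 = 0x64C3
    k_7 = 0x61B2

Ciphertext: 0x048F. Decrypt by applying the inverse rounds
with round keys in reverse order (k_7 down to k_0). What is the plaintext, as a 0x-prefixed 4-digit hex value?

s_0 = ciphertext = 0x048F
s_1 = InvRound(s_0, k_7) = 0x4923
s_2 = InvRound(s_1, k_6) = 0x08B0
s_3 = InvRound(s_2, k_5) = 0x8B59
s_4 = InvRound(s_3, k_4) = 0x6298
s_5 = InvRound(s_4, k_3) = 0xC4A3
s_6 = InvRound(s_5, k_2) = 0x9F88
s_7 = InvRound(s_6, k_1) = 0x1641
s_8 = InvRound(s_7, k_0) = 0xF8D7

0xF8D7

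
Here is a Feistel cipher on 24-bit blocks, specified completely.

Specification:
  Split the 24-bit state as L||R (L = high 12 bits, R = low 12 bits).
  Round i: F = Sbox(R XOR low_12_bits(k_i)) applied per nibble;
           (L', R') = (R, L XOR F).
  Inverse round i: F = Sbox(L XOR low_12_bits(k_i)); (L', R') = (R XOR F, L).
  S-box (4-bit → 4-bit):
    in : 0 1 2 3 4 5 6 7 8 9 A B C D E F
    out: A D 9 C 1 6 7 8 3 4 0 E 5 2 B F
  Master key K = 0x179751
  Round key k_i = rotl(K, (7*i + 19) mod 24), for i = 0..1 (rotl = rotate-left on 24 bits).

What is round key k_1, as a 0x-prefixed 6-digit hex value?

K = 0x179751
k_0 = rotl(K, (7*0+19) mod 24) = rotl(K, 19) = 0x88BCBA
k_1 = rotl(K, (7*1+19) mod 24) = rotl(K, 2) = 0x5E5D44

0x5E5D44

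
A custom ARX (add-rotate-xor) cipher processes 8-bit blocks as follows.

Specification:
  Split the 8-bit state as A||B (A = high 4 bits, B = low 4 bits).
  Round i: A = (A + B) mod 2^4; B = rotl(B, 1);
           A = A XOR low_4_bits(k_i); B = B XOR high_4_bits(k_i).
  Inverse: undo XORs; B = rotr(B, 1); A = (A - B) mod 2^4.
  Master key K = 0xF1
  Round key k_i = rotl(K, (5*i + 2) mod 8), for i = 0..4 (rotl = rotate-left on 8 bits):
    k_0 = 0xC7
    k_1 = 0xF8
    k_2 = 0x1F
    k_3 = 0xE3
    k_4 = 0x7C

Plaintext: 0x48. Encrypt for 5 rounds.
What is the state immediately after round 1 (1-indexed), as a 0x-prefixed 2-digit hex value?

0xBD

s_0 = plaintext = 0x48
s_1 = Round(s_0, k_0) = 0xBD
s_2 = Round(s_1, k_1) = 0x04
s_3 = Round(s_2, k_2) = 0xB9
s_4 = Round(s_3, k_3) = 0x7D
s_5 = Round(s_4, k_4) = 0x8C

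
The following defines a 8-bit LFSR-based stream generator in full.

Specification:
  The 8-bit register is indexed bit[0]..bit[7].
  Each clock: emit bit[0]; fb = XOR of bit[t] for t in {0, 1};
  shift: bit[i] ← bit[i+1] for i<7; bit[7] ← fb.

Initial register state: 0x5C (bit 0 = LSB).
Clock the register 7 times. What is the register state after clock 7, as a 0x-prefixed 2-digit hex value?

0xE4

reg_0 = 0x5C
clock 1: out=0, reg = 0x2E
clock 2: out=0, reg = 0x97
clock 3: out=1, reg = 0x4B
clock 4: out=1, reg = 0x25
clock 5: out=1, reg = 0x92
clock 6: out=0, reg = 0xC9
clock 7: out=1, reg = 0xE4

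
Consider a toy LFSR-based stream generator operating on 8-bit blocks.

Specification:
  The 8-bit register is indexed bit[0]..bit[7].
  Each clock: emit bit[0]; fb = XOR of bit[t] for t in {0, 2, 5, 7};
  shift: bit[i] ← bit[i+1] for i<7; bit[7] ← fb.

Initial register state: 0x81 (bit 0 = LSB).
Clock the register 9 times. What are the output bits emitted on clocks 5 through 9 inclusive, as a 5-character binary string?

reg_0 = 0x81
clock 1: out=1, reg = 0x40
clock 2: out=0, reg = 0x20
clock 3: out=0, reg = 0x90
clock 4: out=0, reg = 0xC8
clock 5: out=0, reg = 0xE4
clock 6: out=0, reg = 0xF2
clock 7: out=0, reg = 0x79
clock 8: out=1, reg = 0x3C
clock 9: out=0, reg = 0x1E

00010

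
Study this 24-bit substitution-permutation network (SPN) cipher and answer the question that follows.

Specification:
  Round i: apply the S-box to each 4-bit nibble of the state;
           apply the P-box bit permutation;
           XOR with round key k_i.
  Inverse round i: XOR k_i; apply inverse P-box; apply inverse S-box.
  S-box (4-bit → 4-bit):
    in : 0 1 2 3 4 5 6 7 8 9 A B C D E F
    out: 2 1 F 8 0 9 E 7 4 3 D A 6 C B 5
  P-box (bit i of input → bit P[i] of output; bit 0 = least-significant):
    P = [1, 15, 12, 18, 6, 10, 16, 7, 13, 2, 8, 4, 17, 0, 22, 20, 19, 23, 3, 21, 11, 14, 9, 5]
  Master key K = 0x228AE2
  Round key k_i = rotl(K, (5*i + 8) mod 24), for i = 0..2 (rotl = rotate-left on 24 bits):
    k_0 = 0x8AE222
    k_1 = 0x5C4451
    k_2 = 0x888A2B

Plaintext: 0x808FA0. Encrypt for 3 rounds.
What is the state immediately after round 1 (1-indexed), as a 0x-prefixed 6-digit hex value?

s_0 = plaintext = 0x808FA0
s_1 = Round(s_0, k_0) = 0x4B41E2
s_2 = Round(s_1, k_1) = 0xF8F093
s_3 = Round(s_2, k_2) = 0xCE8467

0x4B41E2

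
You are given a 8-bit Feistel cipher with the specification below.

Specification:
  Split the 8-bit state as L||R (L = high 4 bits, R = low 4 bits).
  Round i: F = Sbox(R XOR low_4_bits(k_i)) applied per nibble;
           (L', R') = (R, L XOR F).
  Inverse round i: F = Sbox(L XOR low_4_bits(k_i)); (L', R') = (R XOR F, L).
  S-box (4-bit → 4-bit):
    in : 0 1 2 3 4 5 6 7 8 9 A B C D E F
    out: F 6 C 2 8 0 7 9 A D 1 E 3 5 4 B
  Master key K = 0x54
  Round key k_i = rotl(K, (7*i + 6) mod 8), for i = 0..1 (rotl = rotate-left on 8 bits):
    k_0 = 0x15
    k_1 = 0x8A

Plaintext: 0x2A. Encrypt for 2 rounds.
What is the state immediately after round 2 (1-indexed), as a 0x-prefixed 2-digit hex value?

0x98

s_0 = plaintext = 0x2A
s_1 = Round(s_0, k_0) = 0xA9
s_2 = Round(s_1, k_1) = 0x98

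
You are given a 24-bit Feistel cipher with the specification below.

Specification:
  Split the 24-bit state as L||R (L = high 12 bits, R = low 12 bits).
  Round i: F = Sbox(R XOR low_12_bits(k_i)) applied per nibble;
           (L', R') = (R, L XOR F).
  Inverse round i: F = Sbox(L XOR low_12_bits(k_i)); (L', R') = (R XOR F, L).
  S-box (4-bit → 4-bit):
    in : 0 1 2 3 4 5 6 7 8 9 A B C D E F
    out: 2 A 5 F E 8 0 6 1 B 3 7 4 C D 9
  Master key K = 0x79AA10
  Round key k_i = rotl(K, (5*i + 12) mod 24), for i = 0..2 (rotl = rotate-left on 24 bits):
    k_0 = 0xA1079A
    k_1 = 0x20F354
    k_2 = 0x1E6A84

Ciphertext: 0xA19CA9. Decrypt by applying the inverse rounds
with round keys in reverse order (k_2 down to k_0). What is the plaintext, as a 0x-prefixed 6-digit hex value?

s_0 = ciphertext = 0xA19CA9
s_1 = InvRound(s_0, k_2) = 0xE15A19
s_2 = InvRound(s_1, k_1) = 0x6F3E15
s_3 = InvRound(s_2, k_0) = 0x41E6F3

0x41E6F3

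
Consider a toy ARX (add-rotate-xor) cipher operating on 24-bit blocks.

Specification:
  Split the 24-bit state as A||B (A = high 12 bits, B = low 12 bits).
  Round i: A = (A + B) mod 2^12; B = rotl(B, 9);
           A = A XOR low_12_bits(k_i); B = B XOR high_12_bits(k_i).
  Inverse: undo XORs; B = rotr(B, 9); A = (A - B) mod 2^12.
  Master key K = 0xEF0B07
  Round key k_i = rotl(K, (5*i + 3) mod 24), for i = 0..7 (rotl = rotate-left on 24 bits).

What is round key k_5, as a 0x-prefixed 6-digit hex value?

0xF0B07E

K = 0xEF0B07
k_0 = rotl(K, (5*0+3) mod 24) = rotl(K, 3) = 0x78583F
k_1 = rotl(K, (5*1+3) mod 24) = rotl(K, 8) = 0x0B07EF
k_2 = rotl(K, (5*2+3) mod 24) = rotl(K, 13) = 0x60FDE1
k_3 = rotl(K, (5*3+3) mod 24) = rotl(K, 18) = 0x1FBC2C
k_4 = rotl(K, (5*4+3) mod 24) = rotl(K, 23) = 0xF78583
k_5 = rotl(K, (5*5+3) mod 24) = rotl(K, 4) = 0xF0B07E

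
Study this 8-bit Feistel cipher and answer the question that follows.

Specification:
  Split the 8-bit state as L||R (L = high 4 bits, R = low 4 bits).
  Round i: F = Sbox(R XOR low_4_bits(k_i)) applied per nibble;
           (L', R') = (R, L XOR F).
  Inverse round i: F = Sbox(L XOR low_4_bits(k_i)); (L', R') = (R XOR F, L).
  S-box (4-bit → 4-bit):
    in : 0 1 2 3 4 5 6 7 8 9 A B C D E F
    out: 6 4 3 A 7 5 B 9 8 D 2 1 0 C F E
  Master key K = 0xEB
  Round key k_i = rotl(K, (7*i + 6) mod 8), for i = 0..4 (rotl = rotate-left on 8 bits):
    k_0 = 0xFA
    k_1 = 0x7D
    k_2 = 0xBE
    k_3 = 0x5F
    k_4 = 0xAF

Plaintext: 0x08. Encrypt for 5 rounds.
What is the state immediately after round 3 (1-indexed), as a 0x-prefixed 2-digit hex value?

s_0 = plaintext = 0x08
s_1 = Round(s_0, k_0) = 0x83
s_2 = Round(s_1, k_1) = 0x37
s_3 = Round(s_2, k_2) = 0x7E
s_4 = Round(s_3, k_3) = 0xE3
s_5 = Round(s_4, k_4) = 0x3E

0x7E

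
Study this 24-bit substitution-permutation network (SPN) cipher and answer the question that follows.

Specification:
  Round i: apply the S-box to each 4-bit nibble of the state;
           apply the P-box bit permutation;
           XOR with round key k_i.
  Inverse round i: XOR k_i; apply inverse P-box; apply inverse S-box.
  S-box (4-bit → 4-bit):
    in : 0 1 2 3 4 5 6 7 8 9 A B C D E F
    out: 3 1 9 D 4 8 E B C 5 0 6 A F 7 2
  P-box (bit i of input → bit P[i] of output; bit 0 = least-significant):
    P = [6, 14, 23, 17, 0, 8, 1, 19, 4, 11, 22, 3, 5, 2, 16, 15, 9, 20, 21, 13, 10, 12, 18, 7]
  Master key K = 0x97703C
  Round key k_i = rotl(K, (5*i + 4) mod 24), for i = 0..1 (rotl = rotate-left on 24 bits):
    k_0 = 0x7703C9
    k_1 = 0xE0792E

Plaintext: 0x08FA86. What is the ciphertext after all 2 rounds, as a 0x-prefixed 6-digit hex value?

s_0 = plaintext = 0x08FA86
s_1 = Round(s_0, k_0) = 0xDD77CF
s_2 = Round(s_1, k_1) = 0xDC8692

0xDC8692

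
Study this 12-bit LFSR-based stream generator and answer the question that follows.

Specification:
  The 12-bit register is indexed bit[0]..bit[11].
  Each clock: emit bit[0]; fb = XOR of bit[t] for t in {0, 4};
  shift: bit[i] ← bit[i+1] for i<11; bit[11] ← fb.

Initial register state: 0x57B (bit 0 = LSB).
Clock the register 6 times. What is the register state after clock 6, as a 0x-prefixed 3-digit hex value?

0xB15

reg_0 = 0x57B
clock 1: out=1, reg = 0x2BD
clock 2: out=1, reg = 0x15E
clock 3: out=0, reg = 0x8AF
clock 4: out=1, reg = 0xC57
clock 5: out=1, reg = 0x62B
clock 6: out=1, reg = 0xB15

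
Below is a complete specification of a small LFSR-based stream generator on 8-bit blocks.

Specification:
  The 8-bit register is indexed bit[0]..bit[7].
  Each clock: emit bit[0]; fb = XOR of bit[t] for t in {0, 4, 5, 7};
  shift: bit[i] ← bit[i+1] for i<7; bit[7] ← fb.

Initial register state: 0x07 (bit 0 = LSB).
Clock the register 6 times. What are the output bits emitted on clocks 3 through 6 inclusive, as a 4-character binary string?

1000

reg_0 = 0x07
clock 1: out=1, reg = 0x83
clock 2: out=1, reg = 0x41
clock 3: out=1, reg = 0xA0
clock 4: out=0, reg = 0x50
clock 5: out=0, reg = 0xA8
clock 6: out=0, reg = 0x54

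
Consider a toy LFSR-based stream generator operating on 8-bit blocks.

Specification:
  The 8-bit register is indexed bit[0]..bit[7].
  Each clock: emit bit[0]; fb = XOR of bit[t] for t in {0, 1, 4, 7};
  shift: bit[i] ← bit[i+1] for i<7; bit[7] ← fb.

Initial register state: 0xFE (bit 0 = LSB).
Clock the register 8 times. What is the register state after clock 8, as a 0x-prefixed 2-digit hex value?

reg_0 = 0xFE
clock 1: out=0, reg = 0xFF
clock 2: out=1, reg = 0x7F
clock 3: out=1, reg = 0xBF
clock 4: out=1, reg = 0x5F
clock 5: out=1, reg = 0xAF
clock 6: out=1, reg = 0xD7
clock 7: out=1, reg = 0x6B
clock 8: out=1, reg = 0x35

0x35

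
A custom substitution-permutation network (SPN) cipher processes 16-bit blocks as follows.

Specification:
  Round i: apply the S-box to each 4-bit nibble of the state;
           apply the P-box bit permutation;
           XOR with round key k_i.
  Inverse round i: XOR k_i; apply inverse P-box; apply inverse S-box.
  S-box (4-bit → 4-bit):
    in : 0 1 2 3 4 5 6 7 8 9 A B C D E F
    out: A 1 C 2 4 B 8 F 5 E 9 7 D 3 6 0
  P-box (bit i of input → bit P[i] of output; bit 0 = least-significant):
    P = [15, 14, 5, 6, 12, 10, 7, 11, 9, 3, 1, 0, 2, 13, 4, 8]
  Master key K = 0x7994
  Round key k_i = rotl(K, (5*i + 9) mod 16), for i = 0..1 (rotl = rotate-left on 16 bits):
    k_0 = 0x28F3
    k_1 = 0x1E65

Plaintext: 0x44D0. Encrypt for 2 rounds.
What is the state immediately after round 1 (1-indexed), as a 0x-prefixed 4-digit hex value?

s_0 = plaintext = 0x44D0
s_1 = Round(s_0, k_0) = 0x7CA1
s_2 = Round(s_1, k_1) = 0xA572

0x7CA1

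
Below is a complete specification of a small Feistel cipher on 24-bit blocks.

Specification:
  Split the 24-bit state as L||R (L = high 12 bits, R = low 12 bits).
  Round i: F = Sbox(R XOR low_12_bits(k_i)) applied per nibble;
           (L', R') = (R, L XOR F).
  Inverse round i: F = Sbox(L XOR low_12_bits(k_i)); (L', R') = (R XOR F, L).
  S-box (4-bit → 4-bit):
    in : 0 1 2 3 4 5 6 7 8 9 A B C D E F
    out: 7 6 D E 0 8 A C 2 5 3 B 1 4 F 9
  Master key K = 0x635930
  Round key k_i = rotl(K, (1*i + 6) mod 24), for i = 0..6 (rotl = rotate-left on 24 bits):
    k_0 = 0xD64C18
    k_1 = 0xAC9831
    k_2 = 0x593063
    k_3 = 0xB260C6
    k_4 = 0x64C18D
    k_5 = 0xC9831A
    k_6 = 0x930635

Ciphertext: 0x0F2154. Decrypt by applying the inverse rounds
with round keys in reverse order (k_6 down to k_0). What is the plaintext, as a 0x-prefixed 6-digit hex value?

0x3595C4

s_0 = ciphertext = 0x0F2154
s_1 = InvRound(s_0, k_6) = 0xB480F2
s_2 = InvRound(s_1, k_5) = 0x27FB48
s_3 = InvRound(s_2, k_4) = 0x5D527F
s_4 = InvRound(s_3, k_3) = 0xA115D5
s_5 = InvRound(s_4, k_2) = 0x618A11
s_6 = InvRound(s_5, k_1) = 0x5C4618
s_7 = InvRound(s_6, k_0) = 0x3595C4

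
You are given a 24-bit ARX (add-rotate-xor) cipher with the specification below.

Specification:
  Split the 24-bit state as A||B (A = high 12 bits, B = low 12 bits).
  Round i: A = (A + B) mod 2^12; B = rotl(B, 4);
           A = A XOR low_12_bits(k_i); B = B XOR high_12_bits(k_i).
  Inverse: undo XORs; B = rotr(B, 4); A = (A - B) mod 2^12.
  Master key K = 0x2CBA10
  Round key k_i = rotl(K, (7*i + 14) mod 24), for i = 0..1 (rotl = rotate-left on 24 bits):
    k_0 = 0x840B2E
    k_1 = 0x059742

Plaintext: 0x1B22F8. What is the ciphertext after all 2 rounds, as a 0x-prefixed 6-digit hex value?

0x004C7E

s_0 = plaintext = 0x1B22F8
s_1 = Round(s_0, k_0) = 0xF847C2
s_2 = Round(s_1, k_1) = 0x004C7E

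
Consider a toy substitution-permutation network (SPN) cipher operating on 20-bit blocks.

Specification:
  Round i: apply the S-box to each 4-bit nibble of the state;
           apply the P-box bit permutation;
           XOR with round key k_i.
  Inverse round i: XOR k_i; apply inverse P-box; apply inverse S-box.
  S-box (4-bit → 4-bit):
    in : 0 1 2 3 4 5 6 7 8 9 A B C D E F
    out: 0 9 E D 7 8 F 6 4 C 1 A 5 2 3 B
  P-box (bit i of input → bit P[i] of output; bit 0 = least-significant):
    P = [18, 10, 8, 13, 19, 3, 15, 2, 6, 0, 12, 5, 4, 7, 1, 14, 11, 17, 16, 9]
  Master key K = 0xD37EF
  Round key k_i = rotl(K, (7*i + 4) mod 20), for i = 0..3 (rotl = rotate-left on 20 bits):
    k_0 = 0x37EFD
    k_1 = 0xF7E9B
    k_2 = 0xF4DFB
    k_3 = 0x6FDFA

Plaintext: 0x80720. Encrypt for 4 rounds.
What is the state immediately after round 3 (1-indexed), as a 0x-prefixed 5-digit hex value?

0x0F031

s_0 = plaintext = 0x80720
s_1 = Round(s_0, k_0) = 0x2EEF0
s_2 = Round(s_1, k_1) = 0x47C46
s_3 = Round(s_2, k_2) = 0x0F031
s_4 = Round(s_3, k_3) = 0xA1D6E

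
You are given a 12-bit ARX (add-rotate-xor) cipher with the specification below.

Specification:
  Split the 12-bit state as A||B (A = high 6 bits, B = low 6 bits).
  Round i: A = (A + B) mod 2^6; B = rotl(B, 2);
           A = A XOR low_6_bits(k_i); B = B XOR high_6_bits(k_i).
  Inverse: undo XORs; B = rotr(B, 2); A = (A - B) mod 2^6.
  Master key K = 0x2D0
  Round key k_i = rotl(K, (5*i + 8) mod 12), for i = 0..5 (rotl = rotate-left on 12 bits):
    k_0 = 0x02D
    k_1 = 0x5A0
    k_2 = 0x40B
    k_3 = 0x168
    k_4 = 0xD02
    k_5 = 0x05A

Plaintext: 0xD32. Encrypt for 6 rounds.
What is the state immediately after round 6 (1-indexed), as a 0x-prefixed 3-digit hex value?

s_0 = plaintext = 0xD32
s_1 = Round(s_0, k_0) = 0x2CB
s_2 = Round(s_1, k_1) = 0xDBA
s_3 = Round(s_2, k_2) = 0xEFB
s_4 = Round(s_3, k_3) = 0x7AA
s_5 = Round(s_4, k_4) = 0x29E
s_6 = Round(s_5, k_5) = 0xCB8

0xCB8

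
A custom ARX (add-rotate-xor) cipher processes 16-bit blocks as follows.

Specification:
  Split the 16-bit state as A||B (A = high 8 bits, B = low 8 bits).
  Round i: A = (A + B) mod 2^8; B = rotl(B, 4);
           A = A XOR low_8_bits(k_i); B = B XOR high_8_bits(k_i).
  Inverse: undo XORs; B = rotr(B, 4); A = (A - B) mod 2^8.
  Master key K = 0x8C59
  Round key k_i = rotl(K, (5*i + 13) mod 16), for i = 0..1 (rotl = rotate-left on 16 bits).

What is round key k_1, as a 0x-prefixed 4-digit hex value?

0x3166

K = 0x8C59
k_0 = rotl(K, (5*0+13) mod 16) = rotl(K, 13) = 0x318B
k_1 = rotl(K, (5*1+13) mod 16) = rotl(K, 2) = 0x3166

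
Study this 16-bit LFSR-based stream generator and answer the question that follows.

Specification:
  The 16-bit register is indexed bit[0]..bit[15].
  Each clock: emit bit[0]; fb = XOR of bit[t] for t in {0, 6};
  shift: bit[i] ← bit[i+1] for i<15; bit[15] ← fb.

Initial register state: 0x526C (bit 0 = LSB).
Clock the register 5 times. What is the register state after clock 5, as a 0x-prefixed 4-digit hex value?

0x2A93

reg_0 = 0x526C
clock 1: out=0, reg = 0xA936
clock 2: out=0, reg = 0x549B
clock 3: out=1, reg = 0xAA4D
clock 4: out=1, reg = 0x5526
clock 5: out=0, reg = 0x2A93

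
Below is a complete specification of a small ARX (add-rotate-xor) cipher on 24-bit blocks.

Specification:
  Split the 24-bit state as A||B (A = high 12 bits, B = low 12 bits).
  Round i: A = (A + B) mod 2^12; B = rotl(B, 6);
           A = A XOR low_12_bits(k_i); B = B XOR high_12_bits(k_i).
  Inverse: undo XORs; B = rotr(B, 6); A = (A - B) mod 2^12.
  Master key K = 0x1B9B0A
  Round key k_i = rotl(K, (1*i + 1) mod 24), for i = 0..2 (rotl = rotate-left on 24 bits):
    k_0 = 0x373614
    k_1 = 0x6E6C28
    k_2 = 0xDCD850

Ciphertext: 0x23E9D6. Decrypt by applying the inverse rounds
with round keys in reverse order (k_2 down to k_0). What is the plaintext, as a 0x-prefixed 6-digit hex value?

0x727CFB

s_0 = ciphertext = 0x23E9D6
s_1 = InvRound(s_0, k_2) = 0x39E6D0
s_2 = InvRound(s_1, k_1) = 0x236D80
s_3 = InvRound(s_2, k_0) = 0x727CFB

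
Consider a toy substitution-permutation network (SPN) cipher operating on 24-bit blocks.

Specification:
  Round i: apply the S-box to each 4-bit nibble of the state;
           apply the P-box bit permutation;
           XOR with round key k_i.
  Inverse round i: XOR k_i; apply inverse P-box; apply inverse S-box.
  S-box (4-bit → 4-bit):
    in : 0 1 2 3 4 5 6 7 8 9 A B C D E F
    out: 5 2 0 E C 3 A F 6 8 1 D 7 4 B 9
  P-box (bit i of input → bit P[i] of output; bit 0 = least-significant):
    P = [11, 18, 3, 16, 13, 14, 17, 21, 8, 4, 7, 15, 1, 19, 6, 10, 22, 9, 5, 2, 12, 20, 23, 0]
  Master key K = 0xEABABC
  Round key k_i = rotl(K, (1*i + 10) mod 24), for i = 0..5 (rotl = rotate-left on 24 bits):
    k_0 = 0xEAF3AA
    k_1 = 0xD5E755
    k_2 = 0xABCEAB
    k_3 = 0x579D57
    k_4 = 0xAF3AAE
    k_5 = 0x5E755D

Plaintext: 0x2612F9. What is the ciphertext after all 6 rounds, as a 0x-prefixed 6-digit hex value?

0x19435D

s_0 = plaintext = 0x2612F9
s_1 = Round(s_0, k_0) = 0xC3D1AE
s_2 = Round(s_1, k_1) = 0x40DD21
s_3 = Round(s_2, k_2) = 0x6FCE4A
s_4 = Round(s_3, k_3) = 0x2D1400
s_5 = Round(s_4, k_4) = 0xA59206
s_6 = Round(s_5, k_5) = 0x19435D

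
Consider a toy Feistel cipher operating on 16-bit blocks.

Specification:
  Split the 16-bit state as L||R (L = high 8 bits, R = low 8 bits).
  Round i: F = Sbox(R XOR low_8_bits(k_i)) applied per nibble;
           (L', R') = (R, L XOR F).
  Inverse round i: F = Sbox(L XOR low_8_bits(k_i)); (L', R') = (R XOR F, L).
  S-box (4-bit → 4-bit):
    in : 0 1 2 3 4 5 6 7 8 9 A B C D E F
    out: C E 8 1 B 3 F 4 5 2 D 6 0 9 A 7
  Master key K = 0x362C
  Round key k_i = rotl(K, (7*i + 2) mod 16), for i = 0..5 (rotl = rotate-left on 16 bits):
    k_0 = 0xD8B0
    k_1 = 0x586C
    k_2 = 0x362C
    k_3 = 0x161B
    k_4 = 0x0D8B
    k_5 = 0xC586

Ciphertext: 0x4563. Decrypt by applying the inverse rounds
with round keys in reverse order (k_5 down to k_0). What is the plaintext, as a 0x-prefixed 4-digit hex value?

0xAD3C

s_0 = ciphertext = 0x4563
s_1 = InvRound(s_0, k_5) = 0x6245
s_2 = InvRound(s_1, k_4) = 0xE762
s_3 = InvRound(s_2, k_3) = 0x12E7
s_4 = InvRound(s_3, k_2) = 0xFD12
s_5 = InvRound(s_4, k_1) = 0x3CFD
s_6 = InvRound(s_5, k_0) = 0xAD3C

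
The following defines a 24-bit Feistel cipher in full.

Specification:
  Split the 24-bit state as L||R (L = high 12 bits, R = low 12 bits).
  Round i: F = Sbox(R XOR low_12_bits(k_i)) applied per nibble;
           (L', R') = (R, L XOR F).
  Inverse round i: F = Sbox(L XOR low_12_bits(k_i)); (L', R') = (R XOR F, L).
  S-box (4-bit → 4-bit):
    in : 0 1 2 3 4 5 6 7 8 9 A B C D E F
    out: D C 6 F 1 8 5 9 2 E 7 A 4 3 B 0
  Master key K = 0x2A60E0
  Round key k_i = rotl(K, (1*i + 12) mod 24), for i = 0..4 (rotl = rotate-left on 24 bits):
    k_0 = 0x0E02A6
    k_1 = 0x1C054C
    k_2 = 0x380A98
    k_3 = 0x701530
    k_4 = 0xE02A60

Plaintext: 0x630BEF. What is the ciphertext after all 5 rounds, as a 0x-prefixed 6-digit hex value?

s_0 = plaintext = 0x630BEF
s_1 = Round(s_0, k_0) = 0xBEF82E
s_2 = Round(s_1, k_1) = 0x82E8B9
s_3 = Round(s_2, k_2) = 0x8B9E42
s_4 = Round(s_3, k_3) = 0xE4222F
s_5 = Round(s_4, k_4) = 0x22FC52

0x22FC52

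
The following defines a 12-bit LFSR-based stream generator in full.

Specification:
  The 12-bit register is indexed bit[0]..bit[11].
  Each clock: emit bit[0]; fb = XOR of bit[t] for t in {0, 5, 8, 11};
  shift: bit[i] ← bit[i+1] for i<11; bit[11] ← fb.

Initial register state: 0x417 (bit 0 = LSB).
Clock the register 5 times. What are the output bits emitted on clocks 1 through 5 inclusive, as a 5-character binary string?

11101

reg_0 = 0x417
clock 1: out=1, reg = 0xA0B
clock 2: out=1, reg = 0x505
clock 3: out=1, reg = 0x282
clock 4: out=0, reg = 0x141
clock 5: out=1, reg = 0x0A0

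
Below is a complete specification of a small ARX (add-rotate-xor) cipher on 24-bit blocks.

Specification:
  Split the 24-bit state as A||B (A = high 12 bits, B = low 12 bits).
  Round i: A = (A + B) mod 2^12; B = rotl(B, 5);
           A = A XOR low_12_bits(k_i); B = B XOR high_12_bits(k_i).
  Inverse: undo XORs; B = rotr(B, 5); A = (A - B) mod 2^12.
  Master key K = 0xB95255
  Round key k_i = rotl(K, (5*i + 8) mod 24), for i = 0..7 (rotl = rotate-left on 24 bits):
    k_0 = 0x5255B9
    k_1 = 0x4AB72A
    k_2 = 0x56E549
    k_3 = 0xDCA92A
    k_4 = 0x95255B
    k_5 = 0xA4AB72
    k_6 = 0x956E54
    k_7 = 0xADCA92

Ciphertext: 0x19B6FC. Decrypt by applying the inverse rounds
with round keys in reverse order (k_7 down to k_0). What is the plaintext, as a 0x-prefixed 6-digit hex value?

0x5F546B

s_0 = ciphertext = 0x19B6FC
s_1 = InvRound(s_0, k_7) = 0xAA8061
s_2 = InvRound(s_1, k_6) = 0x933BC9
s_3 = InvRound(s_2, k_5) = 0x0B518C
s_4 = InvRound(s_3, k_4) = 0x6A8F46
s_5 = InvRound(s_4, k_3) = 0x96E614
s_6 = InvRound(s_5, k_2) = 0xF0CD1B
s_7 = InvRound(s_6, k_1) = 0xFD984D
s_8 = InvRound(s_7, k_0) = 0x5F546B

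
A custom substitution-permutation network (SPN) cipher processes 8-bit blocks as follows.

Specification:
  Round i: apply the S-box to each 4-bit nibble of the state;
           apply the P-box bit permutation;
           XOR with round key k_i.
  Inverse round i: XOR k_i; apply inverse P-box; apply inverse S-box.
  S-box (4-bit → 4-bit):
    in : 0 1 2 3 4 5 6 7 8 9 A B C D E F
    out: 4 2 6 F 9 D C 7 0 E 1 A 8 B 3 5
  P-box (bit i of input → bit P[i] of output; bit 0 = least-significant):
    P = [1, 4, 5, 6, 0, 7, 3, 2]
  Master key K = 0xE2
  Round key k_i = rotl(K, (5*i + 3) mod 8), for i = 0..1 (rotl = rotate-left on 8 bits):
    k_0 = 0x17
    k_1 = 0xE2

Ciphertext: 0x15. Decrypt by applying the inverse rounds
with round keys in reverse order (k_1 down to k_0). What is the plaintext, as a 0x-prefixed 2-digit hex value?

0xBC

s_0 = ciphertext = 0x15
s_1 = InvRound(s_0, k_1) = 0xD3
s_2 = InvRound(s_1, k_0) = 0xBC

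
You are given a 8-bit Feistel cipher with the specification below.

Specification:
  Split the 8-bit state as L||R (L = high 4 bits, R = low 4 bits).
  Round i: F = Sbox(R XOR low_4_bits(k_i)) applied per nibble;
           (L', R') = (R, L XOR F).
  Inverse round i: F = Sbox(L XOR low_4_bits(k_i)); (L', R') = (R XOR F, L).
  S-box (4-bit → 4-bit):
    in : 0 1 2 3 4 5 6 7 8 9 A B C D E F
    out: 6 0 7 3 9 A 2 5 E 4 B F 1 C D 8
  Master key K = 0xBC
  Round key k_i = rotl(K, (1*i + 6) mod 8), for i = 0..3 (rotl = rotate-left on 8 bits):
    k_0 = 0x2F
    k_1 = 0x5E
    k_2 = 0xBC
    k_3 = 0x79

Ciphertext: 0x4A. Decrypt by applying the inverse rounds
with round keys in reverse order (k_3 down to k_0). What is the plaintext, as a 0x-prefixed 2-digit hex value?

0xB6

s_0 = ciphertext = 0x4A
s_1 = InvRound(s_0, k_3) = 0x64
s_2 = InvRound(s_1, k_2) = 0xF6
s_3 = InvRound(s_2, k_1) = 0x6F
s_4 = InvRound(s_3, k_0) = 0xB6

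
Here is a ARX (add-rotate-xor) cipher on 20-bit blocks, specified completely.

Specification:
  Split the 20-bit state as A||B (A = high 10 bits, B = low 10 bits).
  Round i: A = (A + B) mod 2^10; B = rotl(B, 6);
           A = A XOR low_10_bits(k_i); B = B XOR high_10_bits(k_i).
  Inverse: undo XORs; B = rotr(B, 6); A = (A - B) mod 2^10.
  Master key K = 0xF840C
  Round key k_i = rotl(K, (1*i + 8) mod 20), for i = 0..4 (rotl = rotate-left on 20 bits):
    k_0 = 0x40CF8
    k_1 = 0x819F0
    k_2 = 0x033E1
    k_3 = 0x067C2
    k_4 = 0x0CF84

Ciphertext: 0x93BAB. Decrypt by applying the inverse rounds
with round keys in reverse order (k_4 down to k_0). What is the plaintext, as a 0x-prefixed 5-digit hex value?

0x6AB5C

s_0 = ciphertext = 0x93BAB
s_1 = InvRound(s_0, k_4) = 0x0F18E
s_2 = InvRound(s_1, k_3) = 0xA2176
s_3 = InvRound(s_2, k_2) = 0x713A5
s_4 = InvRound(s_3, k_1) = 0x7FA36
s_5 = InvRound(s_4, k_0) = 0x6AB5C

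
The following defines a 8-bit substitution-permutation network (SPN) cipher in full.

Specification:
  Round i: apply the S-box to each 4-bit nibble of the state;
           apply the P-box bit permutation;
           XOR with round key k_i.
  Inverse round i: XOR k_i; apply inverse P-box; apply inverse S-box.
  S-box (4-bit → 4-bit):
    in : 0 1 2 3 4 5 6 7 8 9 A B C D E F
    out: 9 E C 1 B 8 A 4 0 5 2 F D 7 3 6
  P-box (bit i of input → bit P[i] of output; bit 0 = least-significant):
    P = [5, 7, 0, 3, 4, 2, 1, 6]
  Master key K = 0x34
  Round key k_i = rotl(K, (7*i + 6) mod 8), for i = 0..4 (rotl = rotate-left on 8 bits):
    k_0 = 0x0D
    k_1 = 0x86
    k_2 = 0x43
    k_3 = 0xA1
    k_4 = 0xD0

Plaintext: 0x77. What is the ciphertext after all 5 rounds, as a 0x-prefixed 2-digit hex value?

0xCF

s_0 = plaintext = 0x77
s_1 = Round(s_0, k_0) = 0x0E
s_2 = Round(s_1, k_1) = 0x76
s_3 = Round(s_2, k_2) = 0xC9
s_4 = Round(s_3, k_3) = 0xD2
s_5 = Round(s_4, k_4) = 0xCF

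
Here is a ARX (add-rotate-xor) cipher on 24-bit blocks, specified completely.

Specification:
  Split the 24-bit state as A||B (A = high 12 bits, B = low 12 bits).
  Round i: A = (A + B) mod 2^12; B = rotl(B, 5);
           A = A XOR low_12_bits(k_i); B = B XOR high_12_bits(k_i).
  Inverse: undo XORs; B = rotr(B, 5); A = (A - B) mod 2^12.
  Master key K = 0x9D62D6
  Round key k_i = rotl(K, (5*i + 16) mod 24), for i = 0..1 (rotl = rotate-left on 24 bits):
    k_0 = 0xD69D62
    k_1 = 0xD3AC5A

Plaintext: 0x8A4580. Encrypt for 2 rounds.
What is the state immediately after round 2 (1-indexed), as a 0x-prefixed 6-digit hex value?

0xCF2160

s_0 = plaintext = 0x8A4580
s_1 = Round(s_0, k_0) = 0x346D62
s_2 = Round(s_1, k_1) = 0xCF2160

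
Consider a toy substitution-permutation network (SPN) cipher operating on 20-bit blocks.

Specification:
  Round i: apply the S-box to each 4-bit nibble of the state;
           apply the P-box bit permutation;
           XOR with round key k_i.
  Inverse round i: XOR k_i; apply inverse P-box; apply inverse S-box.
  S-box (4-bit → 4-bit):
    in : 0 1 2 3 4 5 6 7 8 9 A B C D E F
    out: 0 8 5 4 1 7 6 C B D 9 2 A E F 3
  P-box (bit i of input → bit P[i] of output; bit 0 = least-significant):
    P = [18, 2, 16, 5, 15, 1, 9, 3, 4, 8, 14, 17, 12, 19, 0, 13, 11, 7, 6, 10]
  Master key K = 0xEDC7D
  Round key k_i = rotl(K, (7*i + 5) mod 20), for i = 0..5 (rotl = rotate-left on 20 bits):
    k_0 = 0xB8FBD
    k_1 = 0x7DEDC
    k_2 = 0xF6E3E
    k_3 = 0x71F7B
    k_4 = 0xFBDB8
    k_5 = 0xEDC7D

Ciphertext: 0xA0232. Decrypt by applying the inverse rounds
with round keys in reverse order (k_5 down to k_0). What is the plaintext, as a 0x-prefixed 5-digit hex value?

0xB0D92

s_0 = ciphertext = 0xA0232
s_1 = InvRound(s_0, k_5) = 0x923EF
s_2 = InvRound(s_1, k_4) = 0x92A5F
s_3 = InvRound(s_2, k_3) = 0x18C08
s_4 = InvRound(s_3, k_2) = 0x0C958
s_5 = InvRound(s_4, k_1) = 0xC4C35
s_6 = InvRound(s_5, k_0) = 0xB0D92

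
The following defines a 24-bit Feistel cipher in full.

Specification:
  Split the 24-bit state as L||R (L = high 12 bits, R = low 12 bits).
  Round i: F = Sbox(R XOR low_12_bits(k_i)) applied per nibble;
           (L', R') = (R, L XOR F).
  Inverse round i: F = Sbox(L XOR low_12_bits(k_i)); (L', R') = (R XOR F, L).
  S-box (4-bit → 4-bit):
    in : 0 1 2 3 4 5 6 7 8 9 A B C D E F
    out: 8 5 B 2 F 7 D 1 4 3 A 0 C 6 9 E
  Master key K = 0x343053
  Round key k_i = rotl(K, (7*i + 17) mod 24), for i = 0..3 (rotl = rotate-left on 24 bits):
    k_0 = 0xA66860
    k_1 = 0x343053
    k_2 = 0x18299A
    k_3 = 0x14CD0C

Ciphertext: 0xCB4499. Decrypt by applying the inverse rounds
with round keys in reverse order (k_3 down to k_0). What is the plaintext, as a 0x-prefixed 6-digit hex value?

0xE8D540

s_0 = ciphertext = 0xCB4499
s_1 = InvRound(s_0, k_3) = 0x19DCB4
s_2 = InvRound(s_1, k_2) = 0x83519D
s_3 = InvRound(s_2, k_1) = 0x540835
s_4 = InvRound(s_3, k_0) = 0xE8D540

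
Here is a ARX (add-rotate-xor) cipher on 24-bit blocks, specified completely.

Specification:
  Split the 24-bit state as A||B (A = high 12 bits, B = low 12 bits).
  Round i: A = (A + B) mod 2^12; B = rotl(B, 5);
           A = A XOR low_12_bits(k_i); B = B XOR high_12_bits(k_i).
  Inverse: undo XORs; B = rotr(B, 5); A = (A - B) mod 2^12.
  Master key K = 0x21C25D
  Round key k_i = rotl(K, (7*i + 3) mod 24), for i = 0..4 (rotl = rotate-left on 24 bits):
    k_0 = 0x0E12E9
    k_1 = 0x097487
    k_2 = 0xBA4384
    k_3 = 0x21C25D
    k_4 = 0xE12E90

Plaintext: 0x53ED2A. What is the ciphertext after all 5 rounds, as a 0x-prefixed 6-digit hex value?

s_0 = plaintext = 0x53ED2A
s_1 = Round(s_0, k_0) = 0x0815BB
s_2 = Round(s_1, k_1) = 0x2BB7FC
s_3 = Round(s_2, k_2) = 0x93342B
s_4 = Round(s_3, k_3) = 0xF03774
s_5 = Round(s_4, k_4) = 0x8E709C

0x8E709C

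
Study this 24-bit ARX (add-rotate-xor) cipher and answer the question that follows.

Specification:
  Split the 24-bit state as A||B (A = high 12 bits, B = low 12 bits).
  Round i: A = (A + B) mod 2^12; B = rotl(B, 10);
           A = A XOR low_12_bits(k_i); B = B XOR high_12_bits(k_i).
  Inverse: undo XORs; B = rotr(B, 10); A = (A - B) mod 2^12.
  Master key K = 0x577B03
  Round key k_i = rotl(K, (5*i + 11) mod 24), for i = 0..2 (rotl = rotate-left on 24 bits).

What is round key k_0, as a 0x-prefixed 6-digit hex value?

K = 0x577B03
k_0 = rotl(K, (5*0+11) mod 24) = rotl(K, 11) = 0xD81ABB

0xD81ABB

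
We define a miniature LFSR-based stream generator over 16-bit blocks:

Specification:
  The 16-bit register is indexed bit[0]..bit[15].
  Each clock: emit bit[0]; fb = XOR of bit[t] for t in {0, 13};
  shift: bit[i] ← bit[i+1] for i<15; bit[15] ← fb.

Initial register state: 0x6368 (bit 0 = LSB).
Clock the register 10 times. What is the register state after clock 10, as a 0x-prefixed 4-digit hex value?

reg_0 = 0x6368
clock 1: out=0, reg = 0xB1B4
clock 2: out=0, reg = 0xD8DA
clock 3: out=0, reg = 0x6C6D
clock 4: out=1, reg = 0x3636
clock 5: out=0, reg = 0x9B1B
clock 6: out=1, reg = 0xCD8D
clock 7: out=1, reg = 0xE6C6
clock 8: out=0, reg = 0xF363
clock 9: out=1, reg = 0x79B1
clock 10: out=1, reg = 0x3CD8

0x3CD8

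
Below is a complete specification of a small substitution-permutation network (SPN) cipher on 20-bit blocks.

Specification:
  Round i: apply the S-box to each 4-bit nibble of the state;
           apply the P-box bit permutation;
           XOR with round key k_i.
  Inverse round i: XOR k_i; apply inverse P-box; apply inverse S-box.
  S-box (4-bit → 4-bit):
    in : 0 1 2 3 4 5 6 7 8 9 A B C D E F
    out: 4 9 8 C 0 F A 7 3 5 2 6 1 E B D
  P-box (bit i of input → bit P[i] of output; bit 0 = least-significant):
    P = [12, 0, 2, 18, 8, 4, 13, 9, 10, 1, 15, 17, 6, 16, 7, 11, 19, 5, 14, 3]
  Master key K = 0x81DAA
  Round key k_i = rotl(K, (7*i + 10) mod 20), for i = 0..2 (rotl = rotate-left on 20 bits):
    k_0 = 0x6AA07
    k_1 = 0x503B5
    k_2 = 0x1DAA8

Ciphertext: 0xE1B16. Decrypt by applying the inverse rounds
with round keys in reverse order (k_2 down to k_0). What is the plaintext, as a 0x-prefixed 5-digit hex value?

0x1F783

s_0 = ciphertext = 0xE1B16
s_1 = InvRound(s_0, k_2) = 0x5BD83
s_2 = InvRound(s_1, k_1) = 0xA27D9
s_3 = InvRound(s_2, k_0) = 0x1F783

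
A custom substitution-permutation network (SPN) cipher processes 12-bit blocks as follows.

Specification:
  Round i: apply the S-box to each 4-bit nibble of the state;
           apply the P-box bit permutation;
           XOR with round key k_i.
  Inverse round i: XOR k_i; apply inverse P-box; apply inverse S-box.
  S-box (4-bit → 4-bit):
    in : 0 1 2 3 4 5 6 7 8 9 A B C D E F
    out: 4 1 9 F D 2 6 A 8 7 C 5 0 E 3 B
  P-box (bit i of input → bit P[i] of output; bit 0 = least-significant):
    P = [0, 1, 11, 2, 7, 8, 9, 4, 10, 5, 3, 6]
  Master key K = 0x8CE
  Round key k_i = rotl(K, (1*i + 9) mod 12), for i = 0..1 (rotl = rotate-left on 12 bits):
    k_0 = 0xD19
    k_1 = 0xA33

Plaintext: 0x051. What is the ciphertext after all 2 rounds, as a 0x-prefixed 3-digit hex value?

s_0 = plaintext = 0x051
s_1 = Round(s_0, k_0) = 0xC10
s_2 = Round(s_1, k_1) = 0x2B3

0x2B3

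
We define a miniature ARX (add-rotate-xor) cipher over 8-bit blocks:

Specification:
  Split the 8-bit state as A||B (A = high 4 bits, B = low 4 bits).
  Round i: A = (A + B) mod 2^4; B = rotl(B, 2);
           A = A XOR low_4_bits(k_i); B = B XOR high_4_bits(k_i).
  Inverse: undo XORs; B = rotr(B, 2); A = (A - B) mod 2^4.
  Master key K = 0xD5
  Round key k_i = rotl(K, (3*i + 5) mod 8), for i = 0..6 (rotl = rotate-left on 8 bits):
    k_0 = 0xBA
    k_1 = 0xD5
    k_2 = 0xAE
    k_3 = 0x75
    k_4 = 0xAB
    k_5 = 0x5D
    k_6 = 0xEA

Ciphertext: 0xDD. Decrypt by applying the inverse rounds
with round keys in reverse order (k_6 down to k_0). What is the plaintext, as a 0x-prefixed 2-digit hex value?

0x2D

s_0 = ciphertext = 0xDD
s_1 = InvRound(s_0, k_6) = 0xBC
s_2 = InvRound(s_1, k_5) = 0x06
s_3 = InvRound(s_2, k_4) = 0x83
s_4 = InvRound(s_3, k_3) = 0xC1
s_5 = InvRound(s_4, k_2) = 0x4E
s_6 = InvRound(s_5, k_1) = 0x5C
s_7 = InvRound(s_6, k_0) = 0x2D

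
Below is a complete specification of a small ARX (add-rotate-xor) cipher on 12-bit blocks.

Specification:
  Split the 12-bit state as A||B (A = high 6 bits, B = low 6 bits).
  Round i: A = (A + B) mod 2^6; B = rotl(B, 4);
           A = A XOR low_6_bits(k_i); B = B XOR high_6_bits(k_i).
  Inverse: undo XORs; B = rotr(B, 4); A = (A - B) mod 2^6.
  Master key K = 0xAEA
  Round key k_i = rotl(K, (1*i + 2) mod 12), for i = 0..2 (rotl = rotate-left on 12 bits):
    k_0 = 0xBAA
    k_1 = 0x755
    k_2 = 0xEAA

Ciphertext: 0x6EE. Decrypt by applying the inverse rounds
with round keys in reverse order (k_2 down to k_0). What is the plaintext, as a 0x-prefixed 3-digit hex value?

0xDB9

s_0 = ciphertext = 0x6EE
s_1 = InvRound(s_0, k_2) = 0x811
s_2 = InvRound(s_1, k_1) = 0x170
s_3 = InvRound(s_2, k_0) = 0xDB9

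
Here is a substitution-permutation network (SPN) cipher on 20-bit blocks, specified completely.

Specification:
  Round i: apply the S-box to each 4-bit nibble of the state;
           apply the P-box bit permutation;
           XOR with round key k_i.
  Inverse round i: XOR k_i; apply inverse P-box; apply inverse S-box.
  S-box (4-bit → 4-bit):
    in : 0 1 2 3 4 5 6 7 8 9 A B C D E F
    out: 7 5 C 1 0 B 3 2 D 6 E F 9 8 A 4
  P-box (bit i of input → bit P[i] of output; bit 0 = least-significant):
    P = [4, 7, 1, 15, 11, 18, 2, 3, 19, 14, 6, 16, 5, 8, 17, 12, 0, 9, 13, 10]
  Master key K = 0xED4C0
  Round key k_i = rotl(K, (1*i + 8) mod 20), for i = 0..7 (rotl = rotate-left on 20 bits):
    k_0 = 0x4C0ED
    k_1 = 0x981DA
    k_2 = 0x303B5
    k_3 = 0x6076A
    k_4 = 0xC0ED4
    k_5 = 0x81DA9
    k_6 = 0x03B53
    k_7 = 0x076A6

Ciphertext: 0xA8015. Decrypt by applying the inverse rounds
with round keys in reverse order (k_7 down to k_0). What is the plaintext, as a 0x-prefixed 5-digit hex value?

0x620C3

s_0 = ciphertext = 0xA8015
s_1 = InvRound(s_0, k_7) = 0xB864B
s_2 = InvRound(s_1, k_6) = 0x2ACCC
s_3 = InvRound(s_2, k_5) = 0x1B1FD
s_4 = InvRound(s_3, k_4) = 0xB5C5D
s_5 = InvRound(s_4, k_3) = 0x65501
s_6 = InvRound(s_5, k_2) = 0xECE96
s_7 = InvRound(s_6, k_1) = 0xE9AB4
s_8 = InvRound(s_7, k_0) = 0x620C3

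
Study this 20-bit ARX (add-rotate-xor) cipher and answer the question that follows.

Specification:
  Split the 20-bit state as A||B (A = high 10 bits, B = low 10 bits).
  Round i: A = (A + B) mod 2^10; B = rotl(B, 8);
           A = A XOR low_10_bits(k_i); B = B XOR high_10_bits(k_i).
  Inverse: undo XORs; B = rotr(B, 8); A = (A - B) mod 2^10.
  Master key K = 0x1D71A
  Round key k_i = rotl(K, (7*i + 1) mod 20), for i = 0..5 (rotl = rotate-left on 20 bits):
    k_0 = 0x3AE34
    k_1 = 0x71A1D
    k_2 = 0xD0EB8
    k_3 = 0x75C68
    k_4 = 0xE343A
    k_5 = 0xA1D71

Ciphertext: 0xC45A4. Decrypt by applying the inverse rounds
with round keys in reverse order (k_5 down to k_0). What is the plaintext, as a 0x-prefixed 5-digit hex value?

0x2B748

s_0 = ciphertext = 0xC45A4
s_1 = InvRound(s_0, k_5) = 0x7448F
s_2 = InvRound(s_1, k_4) = 0x7800B
s_3 = InvRound(s_2, k_3) = 0x85F71
s_4 = InvRound(s_3, k_2) = 0xF9CC8
s_5 = InvRound(s_4, k_1) = 0x70439
s_6 = InvRound(s_5, k_0) = 0x2B748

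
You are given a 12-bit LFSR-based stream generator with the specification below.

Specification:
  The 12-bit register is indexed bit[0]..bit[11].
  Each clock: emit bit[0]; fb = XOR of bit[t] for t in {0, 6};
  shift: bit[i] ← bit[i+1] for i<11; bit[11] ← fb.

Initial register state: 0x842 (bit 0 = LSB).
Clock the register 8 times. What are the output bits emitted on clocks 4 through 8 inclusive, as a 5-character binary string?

reg_0 = 0x842
clock 1: out=0, reg = 0xC21
clock 2: out=1, reg = 0xE10
clock 3: out=0, reg = 0x708
clock 4: out=0, reg = 0x384
clock 5: out=0, reg = 0x1C2
clock 6: out=0, reg = 0x8E1
clock 7: out=1, reg = 0x470
clock 8: out=0, reg = 0xA38

00010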